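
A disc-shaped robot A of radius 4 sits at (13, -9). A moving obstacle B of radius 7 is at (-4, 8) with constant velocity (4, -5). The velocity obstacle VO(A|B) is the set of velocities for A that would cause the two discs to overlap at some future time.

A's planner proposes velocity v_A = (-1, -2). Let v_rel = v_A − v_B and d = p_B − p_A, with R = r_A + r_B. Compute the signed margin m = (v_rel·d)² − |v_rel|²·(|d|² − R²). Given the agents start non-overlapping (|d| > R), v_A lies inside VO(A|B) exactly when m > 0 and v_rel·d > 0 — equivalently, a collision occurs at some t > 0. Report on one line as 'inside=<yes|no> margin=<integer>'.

d = (-17, 17),  |d|² = 578;  R = 4+7 = 11,  c = 578−11² = 457
v_rel = (-5, 3),  |v_rel|² = 34;  v_rel·d = (-5)·(-17) + (3)·(17) = 136
34·t² − 272·t + 457 = 0  ⇒  m = 136² − 34·457 = 2958
m = 2958 > 0,  v_rel·d = 136 > 0  ⇒  inside

inside=yes margin=2958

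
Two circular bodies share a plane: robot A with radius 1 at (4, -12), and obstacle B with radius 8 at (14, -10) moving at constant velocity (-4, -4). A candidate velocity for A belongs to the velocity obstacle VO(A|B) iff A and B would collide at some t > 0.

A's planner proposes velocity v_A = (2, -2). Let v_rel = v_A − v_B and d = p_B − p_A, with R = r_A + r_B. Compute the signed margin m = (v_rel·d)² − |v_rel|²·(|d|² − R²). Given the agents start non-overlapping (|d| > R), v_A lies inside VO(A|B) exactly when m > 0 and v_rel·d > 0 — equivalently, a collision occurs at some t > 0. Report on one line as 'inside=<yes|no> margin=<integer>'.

d = (10, 2),  |d|² = 104;  R = 1+8 = 9,  c = 104−9² = 23
v_rel = (6, 2),  |v_rel|² = 40;  v_rel·d = (6)·(10) + (2)·(2) = 64
40·t² − 128·t + 23 = 0  ⇒  m = 64² − 40·23 = 3176
m = 3176 > 0,  v_rel·d = 64 > 0  ⇒  inside

inside=yes margin=3176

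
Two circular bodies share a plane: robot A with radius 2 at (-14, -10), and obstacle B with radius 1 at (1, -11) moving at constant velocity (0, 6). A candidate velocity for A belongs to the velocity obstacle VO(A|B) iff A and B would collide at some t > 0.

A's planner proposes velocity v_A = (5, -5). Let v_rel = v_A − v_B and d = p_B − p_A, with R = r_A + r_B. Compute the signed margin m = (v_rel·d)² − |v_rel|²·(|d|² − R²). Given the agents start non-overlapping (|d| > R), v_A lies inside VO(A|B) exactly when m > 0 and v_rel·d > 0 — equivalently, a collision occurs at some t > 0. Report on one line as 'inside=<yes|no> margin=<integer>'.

d = (15, -1),  |d|² = 226;  R = 2+1 = 3,  c = 226−3² = 217
v_rel = (5, -11),  |v_rel|² = 146;  v_rel·d = (5)·(15) + (-11)·(-1) = 86
146·t² − 172·t + 217 = 0  ⇒  m = 86² − 146·217 = -24286
m = -24286 < 0,  v_rel·d = 86 > 0  ⇒  outside

inside=no margin=-24286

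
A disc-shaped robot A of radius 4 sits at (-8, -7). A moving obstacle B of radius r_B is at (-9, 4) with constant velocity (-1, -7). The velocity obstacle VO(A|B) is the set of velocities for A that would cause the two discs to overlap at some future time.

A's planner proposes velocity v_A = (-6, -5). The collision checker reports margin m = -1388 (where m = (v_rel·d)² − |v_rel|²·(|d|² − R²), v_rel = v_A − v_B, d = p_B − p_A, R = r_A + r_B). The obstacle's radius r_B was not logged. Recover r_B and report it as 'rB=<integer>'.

m = -1388
d = (-1, 11);  v_rel = (-5, 2),  |v_rel|² = 29
v_rel×d = (-5)·(11) − (2)·(-1) = -53
since m = R²·29 − (-53)²:  R² = (2809 + -1388) / 29 = 49
R = √49 = 7  ⇒  r_B = 7 − 4 = 3

rB=3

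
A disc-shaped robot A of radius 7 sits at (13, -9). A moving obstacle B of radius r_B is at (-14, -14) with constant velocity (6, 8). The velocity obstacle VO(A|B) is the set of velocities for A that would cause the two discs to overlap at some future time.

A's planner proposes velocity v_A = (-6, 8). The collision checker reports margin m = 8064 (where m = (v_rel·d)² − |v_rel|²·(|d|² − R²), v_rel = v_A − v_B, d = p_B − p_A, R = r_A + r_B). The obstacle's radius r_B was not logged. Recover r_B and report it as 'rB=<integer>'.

m = 8064
d = (-27, -5);  v_rel = (-12, 0),  |v_rel|² = 144
v_rel×d = (-12)·(-5) − (0)·(-27) = 60
since m = R²·144 − 60²:  R² = (3600 + 8064) / 144 = 81
R = √81 = 9  ⇒  r_B = 9 − 7 = 2

rB=2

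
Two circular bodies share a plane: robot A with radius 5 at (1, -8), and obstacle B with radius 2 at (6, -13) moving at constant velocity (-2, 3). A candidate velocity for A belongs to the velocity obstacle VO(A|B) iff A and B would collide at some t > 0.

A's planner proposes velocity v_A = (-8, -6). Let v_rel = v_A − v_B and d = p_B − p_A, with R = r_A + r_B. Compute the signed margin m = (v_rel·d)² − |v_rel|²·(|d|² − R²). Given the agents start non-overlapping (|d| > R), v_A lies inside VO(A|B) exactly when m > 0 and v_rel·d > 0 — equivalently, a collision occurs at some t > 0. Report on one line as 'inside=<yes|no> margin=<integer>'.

d = (5, -5),  |d|² = 50;  R = 5+2 = 7,  c = 50−7² = 1
v_rel = (-6, -9),  |v_rel|² = 117;  v_rel·d = (-6)·(5) + (-9)·(-5) = 15
117·t² − 30·t + 1 = 0  ⇒  m = 15² − 117·1 = 108
m = 108 > 0,  v_rel·d = 15 > 0  ⇒  inside

inside=yes margin=108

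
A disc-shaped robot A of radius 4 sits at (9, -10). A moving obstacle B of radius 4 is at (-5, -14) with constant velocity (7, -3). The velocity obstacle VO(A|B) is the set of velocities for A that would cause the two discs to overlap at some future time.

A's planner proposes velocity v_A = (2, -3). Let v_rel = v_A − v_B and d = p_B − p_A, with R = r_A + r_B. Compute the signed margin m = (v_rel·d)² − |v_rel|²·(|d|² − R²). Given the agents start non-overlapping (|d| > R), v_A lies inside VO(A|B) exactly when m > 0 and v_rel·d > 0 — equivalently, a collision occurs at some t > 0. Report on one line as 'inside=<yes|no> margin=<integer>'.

d = (-14, -4),  |d|² = 212;  R = 4+4 = 8,  c = 212−8² = 148
v_rel = (-5, 0),  |v_rel|² = 25;  v_rel·d = (-5)·(-14) + (0)·(-4) = 70
25·t² − 140·t + 148 = 0  ⇒  m = 70² − 25·148 = 1200
m = 1200 > 0,  v_rel·d = 70 > 0  ⇒  inside

inside=yes margin=1200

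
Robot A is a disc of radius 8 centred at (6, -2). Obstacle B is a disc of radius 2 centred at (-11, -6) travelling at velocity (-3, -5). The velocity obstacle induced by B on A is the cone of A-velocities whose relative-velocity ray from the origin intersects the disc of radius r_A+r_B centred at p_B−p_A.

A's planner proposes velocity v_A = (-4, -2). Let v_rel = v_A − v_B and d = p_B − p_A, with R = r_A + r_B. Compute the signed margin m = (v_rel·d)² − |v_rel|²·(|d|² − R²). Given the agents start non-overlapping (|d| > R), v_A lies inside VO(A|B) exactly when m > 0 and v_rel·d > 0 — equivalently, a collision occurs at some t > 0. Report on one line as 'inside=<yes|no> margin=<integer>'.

d = (-17, -4),  |d|² = 305;  R = 8+2 = 10,  c = 305−10² = 205
v_rel = (-1, 3),  |v_rel|² = 10;  v_rel·d = (-1)·(-17) + (3)·(-4) = 5
10·t² − 10·t + 205 = 0  ⇒  m = 5² − 10·205 = -2025
m = -2025 < 0,  v_rel·d = 5 > 0  ⇒  outside

inside=no margin=-2025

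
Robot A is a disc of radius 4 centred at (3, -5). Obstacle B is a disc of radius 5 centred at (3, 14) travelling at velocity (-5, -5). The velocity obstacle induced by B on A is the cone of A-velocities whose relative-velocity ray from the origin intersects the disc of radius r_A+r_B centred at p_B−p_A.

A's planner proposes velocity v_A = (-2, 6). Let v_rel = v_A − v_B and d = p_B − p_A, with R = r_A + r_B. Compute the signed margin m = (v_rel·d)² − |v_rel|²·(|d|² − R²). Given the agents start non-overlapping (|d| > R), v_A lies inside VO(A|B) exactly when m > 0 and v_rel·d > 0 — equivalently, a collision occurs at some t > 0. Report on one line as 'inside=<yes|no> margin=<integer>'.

d = (0, 19),  |d|² = 361;  R = 4+5 = 9,  c = 361−9² = 280
v_rel = (3, 11),  |v_rel|² = 130;  v_rel·d = (3)·(0) + (11)·(19) = 209
130·t² − 418·t + 280 = 0  ⇒  m = 209² − 130·280 = 7281
m = 7281 > 0,  v_rel·d = 209 > 0  ⇒  inside

inside=yes margin=7281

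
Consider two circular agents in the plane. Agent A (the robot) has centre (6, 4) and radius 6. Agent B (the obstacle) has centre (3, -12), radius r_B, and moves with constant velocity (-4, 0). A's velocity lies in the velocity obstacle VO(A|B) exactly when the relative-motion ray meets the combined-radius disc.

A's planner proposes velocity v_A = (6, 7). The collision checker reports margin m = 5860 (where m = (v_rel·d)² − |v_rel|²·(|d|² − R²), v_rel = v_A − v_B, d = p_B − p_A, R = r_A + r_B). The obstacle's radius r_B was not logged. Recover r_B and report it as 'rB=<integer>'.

m = 5860
d = (-3, -16);  v_rel = (10, 7),  |v_rel|² = 149
v_rel×d = (10)·(-16) − (7)·(-3) = -139
since m = R²·149 − (-139)²:  R² = (19321 + 5860) / 149 = 169
R = √169 = 13  ⇒  r_B = 13 − 6 = 7

rB=7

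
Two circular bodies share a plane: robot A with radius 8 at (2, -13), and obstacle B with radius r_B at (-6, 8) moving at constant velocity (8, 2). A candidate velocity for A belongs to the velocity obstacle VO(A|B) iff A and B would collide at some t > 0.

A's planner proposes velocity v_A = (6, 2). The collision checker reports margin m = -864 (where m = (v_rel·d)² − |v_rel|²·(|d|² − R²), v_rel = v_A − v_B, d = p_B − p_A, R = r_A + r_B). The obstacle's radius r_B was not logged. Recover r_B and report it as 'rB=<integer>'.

m = -864
d = (-8, 21);  v_rel = (-2, 0),  |v_rel|² = 4
v_rel×d = (-2)·(21) − (0)·(-8) = -42
since m = R²·4 − (-42)²:  R² = (1764 + -864) / 4 = 225
R = √225 = 15  ⇒  r_B = 15 − 8 = 7

rB=7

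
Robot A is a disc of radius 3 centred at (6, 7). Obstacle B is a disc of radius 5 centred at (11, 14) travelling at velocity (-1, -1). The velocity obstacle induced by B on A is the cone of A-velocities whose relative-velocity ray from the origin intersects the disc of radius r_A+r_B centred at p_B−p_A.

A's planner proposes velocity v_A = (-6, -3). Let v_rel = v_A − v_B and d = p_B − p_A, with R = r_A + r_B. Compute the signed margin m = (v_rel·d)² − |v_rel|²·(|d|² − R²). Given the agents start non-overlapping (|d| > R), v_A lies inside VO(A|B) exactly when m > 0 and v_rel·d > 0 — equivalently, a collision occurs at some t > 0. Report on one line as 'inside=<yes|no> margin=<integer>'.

d = (5, 7),  |d|² = 74;  R = 3+5 = 8,  c = 74−8² = 10
v_rel = (-5, -2),  |v_rel|² = 29;  v_rel·d = (-5)·(5) + (-2)·(7) = -39
29·t² + 78·t + 10 = 0  ⇒  m = (-39)² − 29·10 = 1231
m = 1231 > 0,  v_rel·d = -39 < 0  ⇒  outside

inside=no margin=1231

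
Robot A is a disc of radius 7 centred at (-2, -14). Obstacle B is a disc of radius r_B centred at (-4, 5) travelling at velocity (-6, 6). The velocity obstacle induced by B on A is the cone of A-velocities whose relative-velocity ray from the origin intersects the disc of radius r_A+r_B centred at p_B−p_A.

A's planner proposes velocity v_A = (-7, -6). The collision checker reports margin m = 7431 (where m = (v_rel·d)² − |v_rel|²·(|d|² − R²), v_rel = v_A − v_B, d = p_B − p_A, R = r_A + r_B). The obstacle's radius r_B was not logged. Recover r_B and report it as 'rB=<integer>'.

m = 7431
d = (-2, 19);  v_rel = (-1, -12),  |v_rel|² = 145
v_rel×d = (-1)·(19) − (-12)·(-2) = -43
since m = R²·145 − (-43)²:  R² = (1849 + 7431) / 145 = 64
R = √64 = 8  ⇒  r_B = 8 − 7 = 1

rB=1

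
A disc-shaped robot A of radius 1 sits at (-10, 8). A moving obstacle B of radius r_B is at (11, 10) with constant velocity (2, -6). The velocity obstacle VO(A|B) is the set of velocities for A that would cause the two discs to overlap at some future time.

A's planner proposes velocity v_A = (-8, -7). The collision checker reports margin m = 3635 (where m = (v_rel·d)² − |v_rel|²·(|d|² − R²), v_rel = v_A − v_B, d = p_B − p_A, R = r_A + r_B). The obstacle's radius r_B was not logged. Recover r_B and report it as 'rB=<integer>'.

m = 3635
d = (21, 2);  v_rel = (-10, -1),  |v_rel|² = 101
v_rel×d = (-10)·(2) − (-1)·(21) = 1
since m = R²·101 − 1²:  R² = (1 + 3635) / 101 = 36
R = √36 = 6  ⇒  r_B = 6 − 1 = 5

rB=5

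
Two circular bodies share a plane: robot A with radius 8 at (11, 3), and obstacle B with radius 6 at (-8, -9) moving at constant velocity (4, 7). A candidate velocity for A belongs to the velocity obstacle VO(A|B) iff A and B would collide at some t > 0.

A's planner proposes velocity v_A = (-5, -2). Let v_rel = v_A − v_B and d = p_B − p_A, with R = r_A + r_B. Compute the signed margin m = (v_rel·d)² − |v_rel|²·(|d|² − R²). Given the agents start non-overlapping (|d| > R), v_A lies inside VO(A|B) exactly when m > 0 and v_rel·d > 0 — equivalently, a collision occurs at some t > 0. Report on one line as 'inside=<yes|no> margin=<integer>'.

d = (-19, -12),  |d|² = 505;  R = 8+6 = 14,  c = 505−14² = 309
v_rel = (-9, -9),  |v_rel|² = 162;  v_rel·d = (-9)·(-19) + (-9)·(-12) = 279
162·t² − 558·t + 309 = 0  ⇒  m = 279² − 162·309 = 27783
m = 27783 > 0,  v_rel·d = 279 > 0  ⇒  inside

inside=yes margin=27783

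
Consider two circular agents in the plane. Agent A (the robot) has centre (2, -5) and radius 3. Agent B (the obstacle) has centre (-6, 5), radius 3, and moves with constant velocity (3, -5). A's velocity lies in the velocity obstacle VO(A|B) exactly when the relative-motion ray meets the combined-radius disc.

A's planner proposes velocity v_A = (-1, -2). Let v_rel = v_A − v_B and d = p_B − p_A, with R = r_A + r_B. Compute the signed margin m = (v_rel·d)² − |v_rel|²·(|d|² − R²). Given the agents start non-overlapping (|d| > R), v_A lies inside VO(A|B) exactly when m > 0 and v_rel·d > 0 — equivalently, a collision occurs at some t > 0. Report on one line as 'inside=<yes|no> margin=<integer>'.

d = (-8, 10),  |d|² = 164;  R = 3+3 = 6,  c = 164−6² = 128
v_rel = (-4, 3),  |v_rel|² = 25;  v_rel·d = (-4)·(-8) + (3)·(10) = 62
25·t² − 124·t + 128 = 0  ⇒  m = 62² − 25·128 = 644
m = 644 > 0,  v_rel·d = 62 > 0  ⇒  inside

inside=yes margin=644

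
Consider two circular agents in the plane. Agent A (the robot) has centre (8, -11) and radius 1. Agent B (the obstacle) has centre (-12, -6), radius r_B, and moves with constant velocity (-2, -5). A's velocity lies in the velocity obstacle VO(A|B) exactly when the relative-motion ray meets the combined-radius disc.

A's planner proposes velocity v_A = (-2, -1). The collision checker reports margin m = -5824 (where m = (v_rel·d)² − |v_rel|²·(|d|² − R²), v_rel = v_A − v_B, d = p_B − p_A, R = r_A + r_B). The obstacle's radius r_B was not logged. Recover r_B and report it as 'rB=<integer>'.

m = -5824
d = (-20, 5);  v_rel = (0, 4),  |v_rel|² = 16
v_rel×d = (0)·(5) − (4)·(-20) = 80
since m = R²·16 − 80²:  R² = (6400 + -5824) / 16 = 36
R = √36 = 6  ⇒  r_B = 6 − 1 = 5

rB=5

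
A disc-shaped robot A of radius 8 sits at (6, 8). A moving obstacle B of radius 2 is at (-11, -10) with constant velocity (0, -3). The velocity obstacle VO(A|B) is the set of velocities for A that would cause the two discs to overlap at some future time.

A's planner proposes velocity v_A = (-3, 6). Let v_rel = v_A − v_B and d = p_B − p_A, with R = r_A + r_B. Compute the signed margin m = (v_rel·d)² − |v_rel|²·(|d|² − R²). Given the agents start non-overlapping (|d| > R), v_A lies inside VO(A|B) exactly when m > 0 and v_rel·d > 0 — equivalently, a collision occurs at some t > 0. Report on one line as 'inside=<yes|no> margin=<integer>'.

d = (-17, -18),  |d|² = 613;  R = 8+2 = 10,  c = 613−10² = 513
v_rel = (-3, 9),  |v_rel|² = 90;  v_rel·d = (-3)·(-17) + (9)·(-18) = -111
90·t² + 222·t + 513 = 0  ⇒  m = (-111)² − 90·513 = -33849
m = -33849 < 0,  v_rel·d = -111 < 0  ⇒  outside

inside=no margin=-33849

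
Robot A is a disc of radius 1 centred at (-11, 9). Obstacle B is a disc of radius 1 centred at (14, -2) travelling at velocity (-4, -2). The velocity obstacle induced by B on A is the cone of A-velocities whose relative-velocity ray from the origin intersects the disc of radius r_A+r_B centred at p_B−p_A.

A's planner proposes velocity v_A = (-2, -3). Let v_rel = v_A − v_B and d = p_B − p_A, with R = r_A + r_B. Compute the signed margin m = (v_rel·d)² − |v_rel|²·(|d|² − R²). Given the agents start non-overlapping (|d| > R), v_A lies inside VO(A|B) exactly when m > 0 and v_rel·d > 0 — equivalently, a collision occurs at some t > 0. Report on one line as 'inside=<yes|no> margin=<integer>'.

d = (25, -11),  |d|² = 746;  R = 1+1 = 2,  c = 746−2² = 742
v_rel = (2, -1),  |v_rel|² = 5;  v_rel·d = (2)·(25) + (-1)·(-11) = 61
5·t² − 122·t + 742 = 0  ⇒  m = 61² − 5·742 = 11
m = 11 > 0,  v_rel·d = 61 > 0  ⇒  inside

inside=yes margin=11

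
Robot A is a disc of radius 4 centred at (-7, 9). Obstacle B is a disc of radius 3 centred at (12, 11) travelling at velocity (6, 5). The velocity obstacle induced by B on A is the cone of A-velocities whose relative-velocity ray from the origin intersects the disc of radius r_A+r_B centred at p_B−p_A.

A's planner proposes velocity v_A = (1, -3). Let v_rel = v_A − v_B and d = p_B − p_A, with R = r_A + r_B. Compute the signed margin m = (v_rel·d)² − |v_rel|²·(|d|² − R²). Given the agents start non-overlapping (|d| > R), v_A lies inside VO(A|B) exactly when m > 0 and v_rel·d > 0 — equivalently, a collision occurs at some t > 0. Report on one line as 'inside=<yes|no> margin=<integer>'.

d = (19, 2),  |d|² = 365;  R = 4+3 = 7,  c = 365−7² = 316
v_rel = (-5, -8),  |v_rel|² = 89;  v_rel·d = (-5)·(19) + (-8)·(2) = -111
89·t² + 222·t + 316 = 0  ⇒  m = (-111)² − 89·316 = -15803
m = -15803 < 0,  v_rel·d = -111 < 0  ⇒  outside

inside=no margin=-15803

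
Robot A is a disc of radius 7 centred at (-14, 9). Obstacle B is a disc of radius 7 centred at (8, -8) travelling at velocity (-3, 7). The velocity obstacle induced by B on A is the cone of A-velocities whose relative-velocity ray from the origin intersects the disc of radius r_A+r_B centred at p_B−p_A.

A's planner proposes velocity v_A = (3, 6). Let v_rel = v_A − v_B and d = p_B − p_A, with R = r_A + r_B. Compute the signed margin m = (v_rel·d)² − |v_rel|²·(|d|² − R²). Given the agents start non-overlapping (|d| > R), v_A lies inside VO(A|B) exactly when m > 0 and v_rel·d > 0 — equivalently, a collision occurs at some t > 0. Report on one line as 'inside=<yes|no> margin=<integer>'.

d = (22, -17),  |d|² = 773;  R = 7+7 = 14,  c = 773−14² = 577
v_rel = (6, -1),  |v_rel|² = 37;  v_rel·d = (6)·(22) + (-1)·(-17) = 149
37·t² − 298·t + 577 = 0  ⇒  m = 149² − 37·577 = 852
m = 852 > 0,  v_rel·d = 149 > 0  ⇒  inside

inside=yes margin=852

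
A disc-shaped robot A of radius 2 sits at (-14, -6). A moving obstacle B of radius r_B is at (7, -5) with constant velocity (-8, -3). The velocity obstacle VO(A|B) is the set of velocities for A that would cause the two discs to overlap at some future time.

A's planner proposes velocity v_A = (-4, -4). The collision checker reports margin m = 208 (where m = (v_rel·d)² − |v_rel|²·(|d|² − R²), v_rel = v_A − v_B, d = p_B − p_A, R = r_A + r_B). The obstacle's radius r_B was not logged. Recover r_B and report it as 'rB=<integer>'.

m = 208
d = (21, 1);  v_rel = (4, -1),  |v_rel|² = 17
v_rel×d = (4)·(1) − (-1)·(21) = 25
since m = R²·17 − 25²:  R² = (625 + 208) / 17 = 49
R = √49 = 7  ⇒  r_B = 7 − 2 = 5

rB=5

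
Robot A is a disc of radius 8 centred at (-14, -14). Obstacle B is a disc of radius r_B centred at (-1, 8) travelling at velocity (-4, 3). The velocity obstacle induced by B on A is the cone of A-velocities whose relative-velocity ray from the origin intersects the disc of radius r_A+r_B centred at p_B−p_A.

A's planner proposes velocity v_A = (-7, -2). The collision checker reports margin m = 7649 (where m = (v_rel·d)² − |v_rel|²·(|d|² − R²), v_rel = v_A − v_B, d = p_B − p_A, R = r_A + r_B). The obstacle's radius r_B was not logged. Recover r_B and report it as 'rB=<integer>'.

m = 7649
d = (13, 22);  v_rel = (-3, -5),  |v_rel|² = 34
v_rel×d = (-3)·(22) − (-5)·(13) = -1
since m = R²·34 − (-1)²:  R² = (1 + 7649) / 34 = 225
R = √225 = 15  ⇒  r_B = 15 − 8 = 7

rB=7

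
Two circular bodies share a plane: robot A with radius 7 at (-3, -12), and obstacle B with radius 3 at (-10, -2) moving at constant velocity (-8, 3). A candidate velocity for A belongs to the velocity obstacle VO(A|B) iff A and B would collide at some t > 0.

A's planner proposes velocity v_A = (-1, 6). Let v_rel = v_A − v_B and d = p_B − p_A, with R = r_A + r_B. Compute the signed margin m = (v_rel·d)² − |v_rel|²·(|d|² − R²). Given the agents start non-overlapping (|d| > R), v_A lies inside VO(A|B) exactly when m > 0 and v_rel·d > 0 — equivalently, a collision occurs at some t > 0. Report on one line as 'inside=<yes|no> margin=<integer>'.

d = (-7, 10),  |d|² = 149;  R = 7+3 = 10,  c = 149−10² = 49
v_rel = (7, 3),  |v_rel|² = 58;  v_rel·d = (7)·(-7) + (3)·(10) = -19
58·t² + 38·t + 49 = 0  ⇒  m = (-19)² − 58·49 = -2481
m = -2481 < 0,  v_rel·d = -19 < 0  ⇒  outside

inside=no margin=-2481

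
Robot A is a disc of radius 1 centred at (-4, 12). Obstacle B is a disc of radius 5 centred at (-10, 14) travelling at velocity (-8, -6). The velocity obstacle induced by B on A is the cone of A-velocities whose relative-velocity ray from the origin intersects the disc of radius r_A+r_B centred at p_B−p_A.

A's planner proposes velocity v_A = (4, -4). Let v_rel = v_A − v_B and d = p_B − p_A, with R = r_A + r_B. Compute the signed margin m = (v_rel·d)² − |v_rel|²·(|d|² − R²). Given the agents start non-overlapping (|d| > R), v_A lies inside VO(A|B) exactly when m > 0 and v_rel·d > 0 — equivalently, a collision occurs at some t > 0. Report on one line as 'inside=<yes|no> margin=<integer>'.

d = (-6, 2),  |d|² = 40;  R = 1+5 = 6,  c = 40−6² = 4
v_rel = (12, 2),  |v_rel|² = 148;  v_rel·d = (12)·(-6) + (2)·(2) = -68
148·t² + 136·t + 4 = 0  ⇒  m = (-68)² − 148·4 = 4032
m = 4032 > 0,  v_rel·d = -68 < 0  ⇒  outside

inside=no margin=4032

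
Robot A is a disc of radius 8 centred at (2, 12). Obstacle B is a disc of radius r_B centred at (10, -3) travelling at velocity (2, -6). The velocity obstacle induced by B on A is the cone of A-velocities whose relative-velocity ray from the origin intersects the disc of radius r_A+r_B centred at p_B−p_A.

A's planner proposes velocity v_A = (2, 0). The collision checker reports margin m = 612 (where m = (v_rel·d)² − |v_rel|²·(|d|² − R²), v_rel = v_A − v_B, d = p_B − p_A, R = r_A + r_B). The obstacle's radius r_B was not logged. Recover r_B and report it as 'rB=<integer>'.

m = 612
d = (8, -15);  v_rel = (0, 6),  |v_rel|² = 36
v_rel×d = (0)·(-15) − (6)·(8) = -48
since m = R²·36 − (-48)²:  R² = (2304 + 612) / 36 = 81
R = √81 = 9  ⇒  r_B = 9 − 8 = 1

rB=1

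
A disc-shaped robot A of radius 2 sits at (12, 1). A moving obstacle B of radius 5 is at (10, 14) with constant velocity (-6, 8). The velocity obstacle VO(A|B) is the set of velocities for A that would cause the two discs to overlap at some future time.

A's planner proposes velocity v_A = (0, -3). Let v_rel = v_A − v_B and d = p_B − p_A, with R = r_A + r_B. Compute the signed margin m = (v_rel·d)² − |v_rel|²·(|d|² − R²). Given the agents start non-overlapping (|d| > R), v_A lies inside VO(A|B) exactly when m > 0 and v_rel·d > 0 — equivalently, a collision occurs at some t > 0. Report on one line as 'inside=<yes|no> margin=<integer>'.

d = (-2, 13),  |d|² = 173;  R = 2+5 = 7,  c = 173−7² = 124
v_rel = (6, -11),  |v_rel|² = 157;  v_rel·d = (6)·(-2) + (-11)·(13) = -155
157·t² + 310·t + 124 = 0  ⇒  m = (-155)² − 157·124 = 4557
m = 4557 > 0,  v_rel·d = -155 < 0  ⇒  outside

inside=no margin=4557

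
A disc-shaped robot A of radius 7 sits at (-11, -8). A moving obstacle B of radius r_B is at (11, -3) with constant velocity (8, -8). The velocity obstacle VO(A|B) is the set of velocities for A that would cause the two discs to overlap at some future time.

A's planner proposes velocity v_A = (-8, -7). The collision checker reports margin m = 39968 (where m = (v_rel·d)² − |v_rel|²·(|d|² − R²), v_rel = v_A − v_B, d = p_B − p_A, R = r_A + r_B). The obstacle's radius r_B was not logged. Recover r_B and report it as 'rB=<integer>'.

m = 39968
d = (22, 5);  v_rel = (-16, 1),  |v_rel|² = 257
v_rel×d = (-16)·(5) − (1)·(22) = -102
since m = R²·257 − (-102)²:  R² = (10404 + 39968) / 257 = 196
R = √196 = 14  ⇒  r_B = 14 − 7 = 7

rB=7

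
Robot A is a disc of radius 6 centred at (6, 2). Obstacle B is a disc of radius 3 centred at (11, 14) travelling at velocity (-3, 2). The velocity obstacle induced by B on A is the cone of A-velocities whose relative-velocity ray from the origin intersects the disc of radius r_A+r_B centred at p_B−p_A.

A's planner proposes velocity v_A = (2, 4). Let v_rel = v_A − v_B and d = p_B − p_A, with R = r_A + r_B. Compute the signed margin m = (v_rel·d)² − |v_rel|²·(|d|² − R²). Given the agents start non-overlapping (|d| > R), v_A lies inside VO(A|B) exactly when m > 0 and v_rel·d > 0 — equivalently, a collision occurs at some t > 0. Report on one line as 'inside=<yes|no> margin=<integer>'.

d = (5, 12),  |d|² = 169;  R = 6+3 = 9,  c = 169−9² = 88
v_rel = (5, 2),  |v_rel|² = 29;  v_rel·d = (5)·(5) + (2)·(12) = 49
29·t² − 98·t + 88 = 0  ⇒  m = 49² − 29·88 = -151
m = -151 < 0,  v_rel·d = 49 > 0  ⇒  outside

inside=no margin=-151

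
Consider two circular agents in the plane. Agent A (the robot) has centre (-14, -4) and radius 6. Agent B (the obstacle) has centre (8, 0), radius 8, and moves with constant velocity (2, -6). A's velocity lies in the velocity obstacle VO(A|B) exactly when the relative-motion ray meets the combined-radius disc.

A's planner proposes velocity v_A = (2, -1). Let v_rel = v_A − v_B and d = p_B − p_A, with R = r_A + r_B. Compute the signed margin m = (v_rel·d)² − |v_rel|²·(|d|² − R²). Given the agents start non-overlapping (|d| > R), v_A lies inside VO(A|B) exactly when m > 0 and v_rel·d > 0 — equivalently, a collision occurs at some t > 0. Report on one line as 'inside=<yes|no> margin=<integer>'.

d = (22, 4),  |d|² = 500;  R = 6+8 = 14,  c = 500−14² = 304
v_rel = (0, 5),  |v_rel|² = 25;  v_rel·d = (0)·(22) + (5)·(4) = 20
25·t² − 40·t + 304 = 0  ⇒  m = 20² − 25·304 = -7200
m = -7200 < 0,  v_rel·d = 20 > 0  ⇒  outside

inside=no margin=-7200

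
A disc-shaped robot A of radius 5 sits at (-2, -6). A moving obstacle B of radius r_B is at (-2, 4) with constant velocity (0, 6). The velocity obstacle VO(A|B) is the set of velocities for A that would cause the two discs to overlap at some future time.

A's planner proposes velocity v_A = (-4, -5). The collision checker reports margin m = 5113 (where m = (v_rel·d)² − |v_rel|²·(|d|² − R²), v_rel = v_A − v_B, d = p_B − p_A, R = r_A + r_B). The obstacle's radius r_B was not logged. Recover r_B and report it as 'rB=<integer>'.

m = 5113
d = (0, 10);  v_rel = (-4, -11),  |v_rel|² = 137
v_rel×d = (-4)·(10) − (-11)·(0) = -40
since m = R²·137 − (-40)²:  R² = (1600 + 5113) / 137 = 49
R = √49 = 7  ⇒  r_B = 7 − 5 = 2

rB=2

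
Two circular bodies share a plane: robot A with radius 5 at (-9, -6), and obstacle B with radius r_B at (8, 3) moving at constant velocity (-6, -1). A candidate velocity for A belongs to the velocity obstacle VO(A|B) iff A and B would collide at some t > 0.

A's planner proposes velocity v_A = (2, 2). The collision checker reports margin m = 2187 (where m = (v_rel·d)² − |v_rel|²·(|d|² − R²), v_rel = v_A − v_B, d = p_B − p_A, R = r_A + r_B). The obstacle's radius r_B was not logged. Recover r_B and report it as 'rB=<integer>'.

m = 2187
d = (17, 9);  v_rel = (8, 3),  |v_rel|² = 73
v_rel×d = (8)·(9) − (3)·(17) = 21
since m = R²·73 − 21²:  R² = (441 + 2187) / 73 = 36
R = √36 = 6  ⇒  r_B = 6 − 5 = 1

rB=1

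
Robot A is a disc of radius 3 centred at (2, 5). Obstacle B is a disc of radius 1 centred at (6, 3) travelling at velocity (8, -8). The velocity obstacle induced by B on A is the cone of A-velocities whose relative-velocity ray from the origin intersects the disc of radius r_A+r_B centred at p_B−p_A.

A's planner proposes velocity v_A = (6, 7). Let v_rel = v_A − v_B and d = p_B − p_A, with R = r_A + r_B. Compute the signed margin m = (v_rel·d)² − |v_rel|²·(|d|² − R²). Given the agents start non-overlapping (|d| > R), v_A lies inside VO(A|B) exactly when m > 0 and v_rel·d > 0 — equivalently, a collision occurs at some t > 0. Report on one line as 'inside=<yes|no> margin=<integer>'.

d = (4, -2),  |d|² = 20;  R = 3+1 = 4,  c = 20−4² = 4
v_rel = (-2, 15),  |v_rel|² = 229;  v_rel·d = (-2)·(4) + (15)·(-2) = -38
229·t² + 76·t + 4 = 0  ⇒  m = (-38)² − 229·4 = 528
m = 528 > 0,  v_rel·d = -38 < 0  ⇒  outside

inside=no margin=528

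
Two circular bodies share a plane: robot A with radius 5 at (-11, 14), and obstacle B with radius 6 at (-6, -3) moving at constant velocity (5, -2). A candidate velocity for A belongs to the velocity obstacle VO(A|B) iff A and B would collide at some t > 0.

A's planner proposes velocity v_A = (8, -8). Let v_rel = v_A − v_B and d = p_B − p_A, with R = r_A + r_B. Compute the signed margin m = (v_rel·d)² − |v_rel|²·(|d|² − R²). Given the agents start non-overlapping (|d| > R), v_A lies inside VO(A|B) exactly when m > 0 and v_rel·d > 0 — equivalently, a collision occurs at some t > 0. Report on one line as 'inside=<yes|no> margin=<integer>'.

d = (5, -17),  |d|² = 314;  R = 5+6 = 11,  c = 314−11² = 193
v_rel = (3, -6),  |v_rel|² = 45;  v_rel·d = (3)·(5) + (-6)·(-17) = 117
45·t² − 234·t + 193 = 0  ⇒  m = 117² − 45·193 = 5004
m = 5004 > 0,  v_rel·d = 117 > 0  ⇒  inside

inside=yes margin=5004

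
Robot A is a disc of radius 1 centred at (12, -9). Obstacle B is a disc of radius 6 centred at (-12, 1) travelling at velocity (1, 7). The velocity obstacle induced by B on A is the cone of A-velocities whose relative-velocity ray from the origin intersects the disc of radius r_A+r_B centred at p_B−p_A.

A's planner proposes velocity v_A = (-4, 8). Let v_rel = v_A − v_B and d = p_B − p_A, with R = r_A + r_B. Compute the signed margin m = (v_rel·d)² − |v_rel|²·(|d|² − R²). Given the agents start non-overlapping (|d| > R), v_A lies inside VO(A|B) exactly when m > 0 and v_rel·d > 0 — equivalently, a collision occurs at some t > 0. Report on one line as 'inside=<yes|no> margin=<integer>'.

d = (-24, 10),  |d|² = 676;  R = 1+6 = 7,  c = 676−7² = 627
v_rel = (-5, 1),  |v_rel|² = 26;  v_rel·d = (-5)·(-24) + (1)·(10) = 130
26·t² − 260·t + 627 = 0  ⇒  m = 130² − 26·627 = 598
m = 598 > 0,  v_rel·d = 130 > 0  ⇒  inside

inside=yes margin=598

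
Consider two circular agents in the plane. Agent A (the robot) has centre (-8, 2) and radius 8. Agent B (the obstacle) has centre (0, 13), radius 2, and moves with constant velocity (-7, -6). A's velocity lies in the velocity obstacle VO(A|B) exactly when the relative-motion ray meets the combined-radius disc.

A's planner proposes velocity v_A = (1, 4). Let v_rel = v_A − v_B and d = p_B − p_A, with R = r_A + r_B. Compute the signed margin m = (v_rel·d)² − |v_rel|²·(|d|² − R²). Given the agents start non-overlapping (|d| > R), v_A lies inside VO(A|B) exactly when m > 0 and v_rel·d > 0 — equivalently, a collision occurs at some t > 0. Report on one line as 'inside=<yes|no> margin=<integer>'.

d = (8, 11),  |d|² = 185;  R = 8+2 = 10,  c = 185−10² = 85
v_rel = (8, 10),  |v_rel|² = 164;  v_rel·d = (8)·(8) + (10)·(11) = 174
164·t² − 348·t + 85 = 0  ⇒  m = 174² − 164·85 = 16336
m = 16336 > 0,  v_rel·d = 174 > 0  ⇒  inside

inside=yes margin=16336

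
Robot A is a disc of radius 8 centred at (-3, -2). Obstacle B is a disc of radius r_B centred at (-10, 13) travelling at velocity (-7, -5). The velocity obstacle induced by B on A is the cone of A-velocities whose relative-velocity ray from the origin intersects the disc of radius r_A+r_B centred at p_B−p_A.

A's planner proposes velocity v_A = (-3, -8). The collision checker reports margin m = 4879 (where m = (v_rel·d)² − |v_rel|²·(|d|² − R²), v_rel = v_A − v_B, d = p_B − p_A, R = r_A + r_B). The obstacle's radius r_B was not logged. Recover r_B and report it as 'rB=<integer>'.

m = 4879
d = (-7, 15);  v_rel = (4, -3),  |v_rel|² = 25
v_rel×d = (4)·(15) − (-3)·(-7) = 39
since m = R²·25 − 39²:  R² = (1521 + 4879) / 25 = 256
R = √256 = 16  ⇒  r_B = 16 − 8 = 8

rB=8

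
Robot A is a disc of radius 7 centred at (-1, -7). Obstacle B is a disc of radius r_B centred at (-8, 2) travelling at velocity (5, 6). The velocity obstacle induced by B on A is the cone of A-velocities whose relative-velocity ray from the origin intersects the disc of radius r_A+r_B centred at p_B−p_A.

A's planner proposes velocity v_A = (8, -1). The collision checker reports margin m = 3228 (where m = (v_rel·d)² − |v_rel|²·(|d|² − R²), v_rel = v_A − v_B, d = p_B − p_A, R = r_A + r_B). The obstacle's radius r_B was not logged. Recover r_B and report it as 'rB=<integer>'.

m = 3228
d = (-7, 9);  v_rel = (3, -7),  |v_rel|² = 58
v_rel×d = (3)·(9) − (-7)·(-7) = -22
since m = R²·58 − (-22)²:  R² = (484 + 3228) / 58 = 64
R = √64 = 8  ⇒  r_B = 8 − 7 = 1

rB=1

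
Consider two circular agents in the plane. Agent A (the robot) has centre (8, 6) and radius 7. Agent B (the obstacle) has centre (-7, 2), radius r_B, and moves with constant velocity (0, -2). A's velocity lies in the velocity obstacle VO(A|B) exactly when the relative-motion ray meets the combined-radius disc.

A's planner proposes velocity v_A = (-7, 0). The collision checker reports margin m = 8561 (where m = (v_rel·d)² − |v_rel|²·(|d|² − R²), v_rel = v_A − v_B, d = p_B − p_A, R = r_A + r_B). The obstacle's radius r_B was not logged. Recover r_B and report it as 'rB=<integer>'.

m = 8561
d = (-15, -4);  v_rel = (-7, 2),  |v_rel|² = 53
v_rel×d = (-7)·(-4) − (2)·(-15) = 58
since m = R²·53 − 58²:  R² = (3364 + 8561) / 53 = 225
R = √225 = 15  ⇒  r_B = 15 − 7 = 8

rB=8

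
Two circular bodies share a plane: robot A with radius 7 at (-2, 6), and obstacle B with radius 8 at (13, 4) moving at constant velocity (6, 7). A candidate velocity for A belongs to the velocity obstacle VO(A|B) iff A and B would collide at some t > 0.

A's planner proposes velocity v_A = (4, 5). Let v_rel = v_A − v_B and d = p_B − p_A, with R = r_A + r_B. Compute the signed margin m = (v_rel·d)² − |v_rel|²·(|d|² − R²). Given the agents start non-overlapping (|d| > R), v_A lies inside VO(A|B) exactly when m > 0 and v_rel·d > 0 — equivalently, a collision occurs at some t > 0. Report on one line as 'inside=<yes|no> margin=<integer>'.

d = (15, -2),  |d|² = 229;  R = 7+8 = 15,  c = 229−15² = 4
v_rel = (-2, -2),  |v_rel|² = 8;  v_rel·d = (-2)·(15) + (-2)·(-2) = -26
8·t² + 52·t + 4 = 0  ⇒  m = (-26)² − 8·4 = 644
m = 644 > 0,  v_rel·d = -26 < 0  ⇒  outside

inside=no margin=644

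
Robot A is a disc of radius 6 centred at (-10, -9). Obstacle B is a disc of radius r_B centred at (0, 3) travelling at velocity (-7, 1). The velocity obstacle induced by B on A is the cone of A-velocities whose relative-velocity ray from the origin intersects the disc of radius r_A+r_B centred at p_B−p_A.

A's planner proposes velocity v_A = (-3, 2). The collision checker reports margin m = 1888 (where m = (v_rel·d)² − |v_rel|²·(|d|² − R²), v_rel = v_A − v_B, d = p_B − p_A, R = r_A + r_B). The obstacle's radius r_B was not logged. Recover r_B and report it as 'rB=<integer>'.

m = 1888
d = (10, 12);  v_rel = (4, 1),  |v_rel|² = 17
v_rel×d = (4)·(12) − (1)·(10) = 38
since m = R²·17 − 38²:  R² = (1444 + 1888) / 17 = 196
R = √196 = 14  ⇒  r_B = 14 − 6 = 8

rB=8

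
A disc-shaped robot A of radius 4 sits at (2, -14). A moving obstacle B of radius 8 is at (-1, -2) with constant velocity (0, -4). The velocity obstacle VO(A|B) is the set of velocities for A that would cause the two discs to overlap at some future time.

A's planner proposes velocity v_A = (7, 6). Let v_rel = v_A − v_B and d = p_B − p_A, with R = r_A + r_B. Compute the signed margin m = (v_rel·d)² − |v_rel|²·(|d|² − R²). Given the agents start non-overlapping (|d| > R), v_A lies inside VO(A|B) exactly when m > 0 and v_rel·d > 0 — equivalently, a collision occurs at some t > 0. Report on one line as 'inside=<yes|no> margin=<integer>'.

d = (-3, 12),  |d|² = 153;  R = 4+8 = 12,  c = 153−12² = 9
v_rel = (7, 10),  |v_rel|² = 149;  v_rel·d = (7)·(-3) + (10)·(12) = 99
149·t² − 198·t + 9 = 0  ⇒  m = 99² − 149·9 = 8460
m = 8460 > 0,  v_rel·d = 99 > 0  ⇒  inside

inside=yes margin=8460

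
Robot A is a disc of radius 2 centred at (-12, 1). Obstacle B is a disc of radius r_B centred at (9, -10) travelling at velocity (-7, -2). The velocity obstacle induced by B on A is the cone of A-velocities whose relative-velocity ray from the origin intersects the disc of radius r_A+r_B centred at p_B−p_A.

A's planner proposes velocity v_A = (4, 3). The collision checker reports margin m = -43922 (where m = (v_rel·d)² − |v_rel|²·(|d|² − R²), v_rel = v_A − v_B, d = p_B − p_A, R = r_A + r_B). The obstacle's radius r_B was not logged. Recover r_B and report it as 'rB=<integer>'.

m = -43922
d = (21, -11);  v_rel = (11, 5),  |v_rel|² = 146
v_rel×d = (11)·(-11) − (5)·(21) = -226
since m = R²·146 − (-226)²:  R² = (51076 + -43922) / 146 = 49
R = √49 = 7  ⇒  r_B = 7 − 2 = 5

rB=5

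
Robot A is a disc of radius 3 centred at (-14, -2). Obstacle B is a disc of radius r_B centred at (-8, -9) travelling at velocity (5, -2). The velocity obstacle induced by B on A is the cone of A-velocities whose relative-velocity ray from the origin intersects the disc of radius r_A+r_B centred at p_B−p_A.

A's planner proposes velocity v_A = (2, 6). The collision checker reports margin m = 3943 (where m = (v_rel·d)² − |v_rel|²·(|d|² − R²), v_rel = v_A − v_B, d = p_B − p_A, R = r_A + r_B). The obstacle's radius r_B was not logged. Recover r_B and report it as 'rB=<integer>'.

m = 3943
d = (6, -7);  v_rel = (-3, 8),  |v_rel|² = 73
v_rel×d = (-3)·(-7) − (8)·(6) = -27
since m = R²·73 − (-27)²:  R² = (729 + 3943) / 73 = 64
R = √64 = 8  ⇒  r_B = 8 − 3 = 5

rB=5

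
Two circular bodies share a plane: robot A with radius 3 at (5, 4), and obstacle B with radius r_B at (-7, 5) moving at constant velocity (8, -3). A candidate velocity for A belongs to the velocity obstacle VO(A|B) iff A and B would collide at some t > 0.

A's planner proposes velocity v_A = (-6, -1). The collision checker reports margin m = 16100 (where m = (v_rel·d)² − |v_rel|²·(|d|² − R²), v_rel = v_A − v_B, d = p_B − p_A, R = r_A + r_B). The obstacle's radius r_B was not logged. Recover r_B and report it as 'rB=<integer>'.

m = 16100
d = (-12, 1);  v_rel = (-14, 2),  |v_rel|² = 200
v_rel×d = (-14)·(1) − (2)·(-12) = 10
since m = R²·200 − 10²:  R² = (100 + 16100) / 200 = 81
R = √81 = 9  ⇒  r_B = 9 − 3 = 6

rB=6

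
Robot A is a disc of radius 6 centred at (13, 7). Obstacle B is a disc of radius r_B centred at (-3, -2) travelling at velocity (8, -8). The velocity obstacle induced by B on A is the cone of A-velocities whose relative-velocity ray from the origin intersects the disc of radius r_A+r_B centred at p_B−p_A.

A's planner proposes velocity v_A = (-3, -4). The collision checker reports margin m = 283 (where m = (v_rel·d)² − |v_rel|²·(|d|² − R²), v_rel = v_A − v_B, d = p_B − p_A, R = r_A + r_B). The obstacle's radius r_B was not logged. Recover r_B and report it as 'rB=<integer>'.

m = 283
d = (-16, -9);  v_rel = (-11, 4),  |v_rel|² = 137
v_rel×d = (-11)·(-9) − (4)·(-16) = 163
since m = R²·137 − 163²:  R² = (26569 + 283) / 137 = 196
R = √196 = 14  ⇒  r_B = 14 − 6 = 8

rB=8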